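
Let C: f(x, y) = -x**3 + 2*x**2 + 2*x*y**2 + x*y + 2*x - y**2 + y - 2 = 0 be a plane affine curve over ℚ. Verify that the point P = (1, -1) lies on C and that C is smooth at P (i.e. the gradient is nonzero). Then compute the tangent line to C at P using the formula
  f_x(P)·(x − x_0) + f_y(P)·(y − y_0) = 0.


Tangent line at P: 4*x - 4 = 0.

Step 1: f(1, -1) = 0, so P lies on C.
Step 2: partial derivatives
  f_x(x, y) = -3*x**2 + 4*x + 2*y**2 + y + 2, f_y(x, y) = 4*x*y + x - 2*y + 1.
  f_x(P) = 4, f_y(P) = 0 (gradient nonzero, so P is smooth).
Step 3: tangent line at P: 4·(x − 1) + 0·(y − -1) = 0.
Expanding: 4*x - 4 = 0.


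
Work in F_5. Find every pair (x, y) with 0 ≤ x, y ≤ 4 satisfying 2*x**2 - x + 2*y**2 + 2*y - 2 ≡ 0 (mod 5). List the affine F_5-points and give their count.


Affine F_5-points: {(0, 2), (3, 2), (4, 1), (4, 3)}; count = 4.

For each of the 25 pairs (x, y) ∈ F_5², evaluate f(x, y) mod 5. Record the zeros.
  x = 0: [0↦3, 1↦2, 2↦0, 3↦2, 4↦3]  zeros at y ∈ {2}
  x = 1: [0↦4, 1↦3, 2↦1, 3↦3, 4↦4]  zeros at y ∈ ∅
  x = 2: [0↦4, 1↦3, 2↦1, 3↦3, 4↦4]  zeros at y ∈ ∅
  x = 3: [0↦3, 1↦2, 2↦0, 3↦2, 4↦3]  zeros at y ∈ {2}
  x = 4: [0↦1, 1↦0, 2↦3, 3↦0, 4↦1]  zeros at y ∈ {1, 3}
Collecting zeros: affine points = {(0, 2), (3, 2), (4, 1), (4, 3)}.
Total count |C(F_5)_aff| = 4.


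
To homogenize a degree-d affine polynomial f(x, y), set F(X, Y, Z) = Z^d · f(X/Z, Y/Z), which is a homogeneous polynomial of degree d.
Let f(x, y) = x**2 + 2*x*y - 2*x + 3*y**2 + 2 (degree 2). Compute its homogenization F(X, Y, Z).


F(X, Y, Z) = X**2 + 2*X*Y - 2*X*Z + 3*Y**2 + 2*Z**2

deg(f) = 2.
Substitute x = X/Z, y = Y/Z into f, then multiply by Z^2.
  monomial 1·x^2·y^0 ↦ 1·X^2·Y^0·Z^0.
  monomial 2·x^1·y^1 ↦ 2·X^1·Y^1·Z^0.
  monomial -2·x^1·y^0 ↦ -2·X^1·Y^0·Z^1.
  monomial 3·x^0·y^2 ↦ 3·X^0·Y^2·Z^0.
  monomial 2·x^0·y^0 ↦ 2·X^0·Y^0·Z^2.
Collecting: F(X, Y, Z) = X**2 + 2*X*Y - 2*X*Z + 3*Y**2 + 2*Z**2.


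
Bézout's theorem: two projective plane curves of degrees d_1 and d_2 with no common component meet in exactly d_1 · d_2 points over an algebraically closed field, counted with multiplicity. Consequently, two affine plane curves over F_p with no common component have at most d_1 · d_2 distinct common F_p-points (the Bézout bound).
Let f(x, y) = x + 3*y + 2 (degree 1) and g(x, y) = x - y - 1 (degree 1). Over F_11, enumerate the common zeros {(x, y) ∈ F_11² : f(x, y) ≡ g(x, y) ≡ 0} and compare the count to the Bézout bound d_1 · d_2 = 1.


Common zeros: {(3, 2)}; count = 1; Bézout bound = 1.

deg(f) = 1, deg(g) = 1, so Bézout bound = 1.
Scan x ∈ F_11. For each x, list the y ∈ F_11 with f(x, y) ≡ 0 and those with g(x, y) ≡ 0 (mod 11); the common zeros in that column are the intersection.
  x = 0: f ≡ 0 at y ∈ {3}; g ≡ 0 at y ∈ {10}; common: ∅.
  x = 1: f ≡ 0 at y ∈ {10}; g ≡ 0 at y ∈ {0}; common: ∅.
  x = 2: f ≡ 0 at y ∈ {6}; g ≡ 0 at y ∈ {1}; common: ∅.
  x = 3: f ≡ 0 at y ∈ {2}; g ≡ 0 at y ∈ {2}; common: {2}.
  x = 4: f ≡ 0 at y ∈ {9}; g ≡ 0 at y ∈ {3}; common: ∅.
  x = 5: f ≡ 0 at y ∈ {5}; g ≡ 0 at y ∈ {4}; common: ∅.
  x = 6: f ≡ 0 at y ∈ {1}; g ≡ 0 at y ∈ {5}; common: ∅.
  x = 7: f ≡ 0 at y ∈ {8}; g ≡ 0 at y ∈ {6}; common: ∅.
  x = 8: f ≡ 0 at y ∈ {4}; g ≡ 0 at y ∈ {7}; common: ∅.
  x = 9: f ≡ 0 at y ∈ {0}; g ≡ 0 at y ∈ {8}; common: ∅.
  x = 10: f ≡ 0 at y ∈ {7}; g ≡ 0 at y ∈ {9}; common: ∅.
Collecting: common zeros = {(3, 2)}, so the count is 1.
Comparison with the Bézout bound: 1 ≤ 1 = deg(f)·deg(g), as expected for curves with no common component (the bound is attained).


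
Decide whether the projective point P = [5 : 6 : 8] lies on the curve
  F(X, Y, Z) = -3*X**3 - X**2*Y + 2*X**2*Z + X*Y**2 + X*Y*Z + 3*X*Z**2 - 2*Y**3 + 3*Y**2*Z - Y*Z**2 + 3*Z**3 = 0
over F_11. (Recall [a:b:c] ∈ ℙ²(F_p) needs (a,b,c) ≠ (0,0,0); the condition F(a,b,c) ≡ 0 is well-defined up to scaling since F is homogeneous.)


F(5,6,8) ≡ 1 (mod 11); P is NOT on the curve.

Evaluate F(5, 6, 8) term-by-term (mod 11).
  -3*X**3 ↦ -3·125·1·1 = -375
  -X**2*Y ↦ -1·25·6·1 = -150
  2*X**2*Z ↦ 2·25·1·8 = 400
  X*Y**2 ↦ 1·5·36·1 = 180
  X*Y*Z ↦ 1·5·6·8 = 240
  3*X*Z**2 ↦ 3·5·1·64 = 960
  -2*Y**3 ↦ -2·1·216·1 = -432
  3*Y**2*Z ↦ 3·1·36·8 = 864
  -Y*Z**2 ↦ -1·1·6·64 = -384
  3*Z**3 ↦ 3·1·1·512 = 1536
Sum: F(5, 6, 8) = (-375) + (-150) + (400) + (180) + (240) + (960) + (-432) + (864) + (-384) + (1536) = 2839.
Reducing mod 11: 2839 ≡ 1 (mod 11).
Since F(a, b, c) ≡ 1 ≠ 0 (mod 11), P does NOT lie on the curve.


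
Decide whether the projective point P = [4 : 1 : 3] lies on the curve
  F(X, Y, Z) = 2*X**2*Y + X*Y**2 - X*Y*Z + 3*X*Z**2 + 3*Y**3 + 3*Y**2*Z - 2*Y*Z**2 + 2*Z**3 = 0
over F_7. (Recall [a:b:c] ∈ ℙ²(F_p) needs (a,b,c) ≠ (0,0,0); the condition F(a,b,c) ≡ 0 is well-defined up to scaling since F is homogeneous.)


F(4,1,3) ≡ 5 (mod 7); P is NOT on the curve.

Evaluate F(4, 1, 3) term-by-term (mod 7).
  2*X**2*Y ↦ 2·16·1·1 = 32
  X*Y**2 ↦ 1·4·1·1 = 4
  -X*Y*Z ↦ -1·4·1·3 = -12
  3*X*Z**2 ↦ 3·4·1·9 = 108
  3*Y**3 ↦ 3·1·1·1 = 3
  3*Y**2*Z ↦ 3·1·1·3 = 9
  -2*Y*Z**2 ↦ -2·1·1·9 = -18
  2*Z**3 ↦ 2·1·1·27 = 54
Sum: F(4, 1, 3) = (32) + (4) + (-12) + (108) + (3) + (9) + (-18) + (54) = 180.
Reducing mod 7: 180 ≡ 5 (mod 7).
Since F(a, b, c) ≡ 5 ≠ 0 (mod 7), P does NOT lie on the curve.


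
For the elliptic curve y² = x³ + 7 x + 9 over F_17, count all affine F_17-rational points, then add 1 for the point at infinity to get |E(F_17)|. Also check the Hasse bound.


Affine points = {(0, 3), (0, 14), (1, 0), (4, 4), (4, 13), (5, 4), (5, 13), (8, 4), (8, 13), (9, 6), (9, 11), (10, 5), (10, 12), (12, 6), (12, 11), (13, 6), (13, 11), (15, 2), (15, 15), (16, 1), (16, 16)}; affine count = 21; |E(F_17)| = 22.

Discriminant check: Δ ∝ 4a³ + 27b² = 4·7³ + 27·9² = 4·343 + 27·81 ≡ 6 (mod 17). Nonzero ⇒ E is nonsingular.
For each x ∈ F_17, compute rhs = x³ + 7·x + 9 mod 17, then count y ∈ F_17 with y² ≡ rhs.
  x = 0: rhs = 9, matching y values: 3, 14 (2 points).
  x = 1: rhs = 0, matching y values: 0 (1 points).
  x = 2: rhs = 14, matching y values: none (0 points).
  x = 3: rhs = 6, matching y values: none (0 points).
  x = 4: rhs = 16, matching y values: 4, 13 (2 points).
  x = 5: rhs = 16, matching y values: 4, 13 (2 points).
  x = 6: rhs = 12, matching y values: none (0 points).
  x = 7: rhs = 10, matching y values: none (0 points).
  x = 8: rhs = 16, matching y values: 4, 13 (2 points).
  x = 9: rhs = 2, matching y values: 6, 11 (2 points).
  x = 10: rhs = 8, matching y values: 5, 12 (2 points).
  x = 11: rhs = 6, matching y values: none (0 points).
  x = 12: rhs = 2, matching y values: 6, 11 (2 points).
  x = 13: rhs = 2, matching y values: 6, 11 (2 points).
  x = 14: rhs = 12, matching y values: none (0 points).
  x = 15: rhs = 4, matching y values: 2, 15 (2 points).
  x = 16: rhs = 1, matching y values: 1, 16 (2 points).
Total affine count: 21.
Full point count |E(F_17)| = 21 + 1 = 22.
Hasse bound: |22 − (17+1)| = |4| = 4 ≤ 2√17 ≈ 8.2462 ✓.


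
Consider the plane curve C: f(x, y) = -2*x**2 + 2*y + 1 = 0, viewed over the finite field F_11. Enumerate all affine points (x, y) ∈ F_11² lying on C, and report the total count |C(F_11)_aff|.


Affine F_11-points: {(0, 5), (1, 6), (2, 9), (3, 3), (4, 10), (5, 8), (6, 8), (7, 10), (8, 3), (9, 9), (10, 6)}; count = 11.

For each of the 121 pairs (x, y) ∈ F_11², evaluate f(x, y) mod 11. Record the zeros.
  x = 0: [0↦1, 1↦3, 2↦5, 3↦7, 4↦9, 5↦0, 6↦2, 7↦4, 8↦6, 9↦8, 10↦10]  zeros at y ∈ {5}
  x = 1: [0↦10, 1↦1, 2↦3, 3↦5, 4↦7, 5↦9, 6↦0, 7↦2, 8↦4, 9↦6, 10↦8]  zeros at y ∈ {6}
  x = 2: [0↦4, 1↦6, 2↦8, 3↦10, 4↦1, 5↦3, 6↦5, 7↦7, 8↦9, 9↦0, 10↦2]  zeros at y ∈ {9}
  x = 3: [0↦5, 1↦7, 2↦9, 3↦0, 4↦2, 5↦4, 6↦6, 7↦8, 8↦10, 9↦1, 10↦3]  zeros at y ∈ {3}
  x = 4: [0↦2, 1↦4, 2↦6, 3↦8, 4↦10, 5↦1, 6↦3, 7↦5, 8↦7, 9↦9, 10↦0]  zeros at y ∈ {10}
  x = 5: [0↦6, 1↦8, 2↦10, 3↦1, 4↦3, 5↦5, 6↦7, 7↦9, 8↦0, 9↦2, 10↦4]  zeros at y ∈ {8}
  x = 6: [0↦6, 1↦8, 2↦10, 3↦1, 4↦3, 5↦5, 6↦7, 7↦9, 8↦0, 9↦2, 10↦4]  zeros at y ∈ {8}
  x = 7: [0↦2, 1↦4, 2↦6, 3↦8, 4↦10, 5↦1, 6↦3, 7↦5, 8↦7, 9↦9, 10↦0]  zeros at y ∈ {10}
  x = 8: [0↦5, 1↦7, 2↦9, 3↦0, 4↦2, 5↦4, 6↦6, 7↦8, 8↦10, 9↦1, 10↦3]  zeros at y ∈ {3}
  x = 9: [0↦4, 1↦6, 2↦8, 3↦10, 4↦1, 5↦3, 6↦5, 7↦7, 8↦9, 9↦0, 10↦2]  zeros at y ∈ {9}
  x = 10: [0↦10, 1↦1, 2↦3, 3↦5, 4↦7, 5↦9, 6↦0, 7↦2, 8↦4, 9↦6, 10↦8]  zeros at y ∈ {6}
Collecting zeros: affine points = {(0, 5), (1, 6), (2, 9), (3, 3), (4, 10), (5, 8), (6, 8), (7, 10), (8, 3), (9, 9), (10, 6)}.
Total count |C(F_11)_aff| = 11.


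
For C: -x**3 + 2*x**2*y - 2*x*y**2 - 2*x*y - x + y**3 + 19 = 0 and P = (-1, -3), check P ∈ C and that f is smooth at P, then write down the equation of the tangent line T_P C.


Tangent line at P: -4*x + 19*y + 53 = 0.

Step 1: f(-1, -3) = 0, so P lies on C.
Step 2: partial derivatives
  f_x(x, y) = -3*x**2 + 4*x*y - 2*y**2 - 2*y - 1, f_y(x, y) = 2*x**2 - 4*x*y - 2*x + 3*y**2.
  f_x(P) = -4, f_y(P) = 19 (gradient nonzero, so P is smooth).
Step 3: tangent line at P: -4·(x − -1) + 19·(y − -3) = 0.
Expanding: -4*x + 19*y + 53 = 0.


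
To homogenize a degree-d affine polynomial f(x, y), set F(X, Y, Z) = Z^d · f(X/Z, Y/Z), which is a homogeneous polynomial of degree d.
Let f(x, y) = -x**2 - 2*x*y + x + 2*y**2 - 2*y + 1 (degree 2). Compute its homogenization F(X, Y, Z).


F(X, Y, Z) = -X**2 - 2*X*Y + X*Z + 2*Y**2 - 2*Y*Z + Z**2

deg(f) = 2.
Substitute x = X/Z, y = Y/Z into f, then multiply by Z^2.
  monomial -1·x^2·y^0 ↦ -1·X^2·Y^0·Z^0.
  monomial -2·x^1·y^1 ↦ -2·X^1·Y^1·Z^0.
  monomial 1·x^1·y^0 ↦ 1·X^1·Y^0·Z^1.
  monomial 2·x^0·y^2 ↦ 2·X^0·Y^2·Z^0.
  monomial -2·x^0·y^1 ↦ -2·X^0·Y^1·Z^1.
  monomial 1·x^0·y^0 ↦ 1·X^0·Y^0·Z^2.
Collecting: F(X, Y, Z) = -X**2 - 2*X*Y + X*Z + 2*Y**2 - 2*Y*Z + Z**2.


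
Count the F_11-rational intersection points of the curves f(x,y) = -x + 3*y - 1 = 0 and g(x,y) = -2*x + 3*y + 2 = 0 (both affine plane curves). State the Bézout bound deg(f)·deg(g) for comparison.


Common zeros: {(3, 5)}; count = 1; Bézout bound = 1.

deg(f) = 1, deg(g) = 1, so Bézout bound = 1.
Scan x ∈ F_11. For each x, list the y ∈ F_11 with f(x, y) ≡ 0 and those with g(x, y) ≡ 0 (mod 11); the common zeros in that column are the intersection.
  x = 0: f ≡ 0 at y ∈ {4}; g ≡ 0 at y ∈ {3}; common: ∅.
  x = 1: f ≡ 0 at y ∈ {8}; g ≡ 0 at y ∈ {0}; common: ∅.
  x = 2: f ≡ 0 at y ∈ {1}; g ≡ 0 at y ∈ {8}; common: ∅.
  x = 3: f ≡ 0 at y ∈ {5}; g ≡ 0 at y ∈ {5}; common: {5}.
  x = 4: f ≡ 0 at y ∈ {9}; g ≡ 0 at y ∈ {2}; common: ∅.
  x = 5: f ≡ 0 at y ∈ {2}; g ≡ 0 at y ∈ {10}; common: ∅.
  x = 6: f ≡ 0 at y ∈ {6}; g ≡ 0 at y ∈ {7}; common: ∅.
  x = 7: f ≡ 0 at y ∈ {10}; g ≡ 0 at y ∈ {4}; common: ∅.
  x = 8: f ≡ 0 at y ∈ {3}; g ≡ 0 at y ∈ {1}; common: ∅.
  x = 9: f ≡ 0 at y ∈ {7}; g ≡ 0 at y ∈ {9}; common: ∅.
  x = 10: f ≡ 0 at y ∈ {0}; g ≡ 0 at y ∈ {6}; common: ∅.
Collecting: common zeros = {(3, 5)}, so the count is 1.
Comparison with the Bézout bound: 1 ≤ 1 = deg(f)·deg(g), as expected for curves with no common component (the bound is attained).


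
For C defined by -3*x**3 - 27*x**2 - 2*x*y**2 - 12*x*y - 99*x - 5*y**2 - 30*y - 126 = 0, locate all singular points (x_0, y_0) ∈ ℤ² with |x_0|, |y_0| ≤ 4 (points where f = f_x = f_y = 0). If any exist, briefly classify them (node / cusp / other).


Singular points: {(-3, -3)}; classification: cusp.

Compute partial derivatives:
  f_x = -9*x**2 - 54*x - 2*y**2 - 12*y - 99.
  f_y = -4*x*y - 12*x - 10*y - 30.
Scan x_0 ∈ {−4, ..., 4}. For each x_0, f_y(x_0, y) is a polynomial in y; find its integer roots y ∈ {−4, ..., 4}, then test f_x and f at those candidates.
  x = -4: f_y(-4, y) = 6*y + 18; vanishes at y ∈ {-3}. (-4, -3): f_x = -9 ≠ 0.
  x = -3: f_y(-3, y) = 2*y + 6; vanishes at y ∈ {-3}. (-3, -3): f_x = 0, f = 0 — SINGULAR.
  x = -2: f_y(-2, y) = -2*y - 6; vanishes at y ∈ {-3}. (-2, -3): f_x = -9 ≠ 0.
  x = -1: f_y(-1, y) = -6*y - 18; vanishes at y ∈ {-3}. (-1, -3): f_x = -36 ≠ 0.
  x = 0: f_y(0, y) = -10*y - 30; vanishes at y ∈ {-3}. (0, -3): f_x = -81 ≠ 0.
  x = 1: f_y(1, y) = -14*y - 42; vanishes at y ∈ {-3}. (1, -3): f_x = -144 ≠ 0.
  x = 2: f_y(2, y) = -18*y - 54; vanishes at y ∈ {-3}. (2, -3): f_x = -225 ≠ 0.
  x = 3: f_y(3, y) = -22*y - 66; vanishes at y ∈ {-3}. (3, -3): f_x = -324 ≠ 0.
  x = 4: f_y(4, y) = -26*y - 78; vanishes at y ∈ {-3}. (4, -3): f_x = -441 ≠ 0.
Only singular point on the grid: (-3, -3).
Classify: substitute x = -3 + u, y = -3 + v and expand: f = -3*u**3 - 2*u*v**2 + v**2.
No constant or linear terms (consistent with a singular point). Quadratic part: v**2. Cubic part: -3*u**3 - 2*u*v**2.
The quadratic part v**2 is a perfect square, so there is a single (double) tangent line v = 0, i.e. y = -3. Restricting the cubic part to that line (v = 0) leaves -3*u**3 ≠ 0, so f is not divisible by v and the branch is v² ≈ 3*u**3 to lowest order — this is a cusp.
Classification: cusp.


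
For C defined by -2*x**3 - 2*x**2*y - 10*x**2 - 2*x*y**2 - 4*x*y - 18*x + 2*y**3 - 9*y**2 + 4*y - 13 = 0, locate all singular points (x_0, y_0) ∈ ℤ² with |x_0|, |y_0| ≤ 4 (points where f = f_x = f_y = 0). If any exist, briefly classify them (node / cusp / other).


Singular points: {(-2, 1)}; classification: cusp.

Compute partial derivatives:
  f_x = -6*x**2 - 4*x*y - 20*x - 2*y**2 - 4*y - 18.
  f_y = -2*x**2 - 4*x*y - 4*x + 6*y**2 - 18*y + 4.
Scan x_0 ∈ {−4, ..., 4}. For each x_0, f_y(x_0, y) is a polynomial in y; find its integer roots y ∈ {−4, ..., 4}, then test f_x and f at those candidates.
  x = -4: f_y(-4, y) = 6*y**2 - 2*y - 12; no integer root y with |y| ≤ 4.
  x = -3: f_y(-3, y) = 6*y**2 - 6*y - 2; no integer root y with |y| ≤ 4.
  x = -2: f_y(-2, y) = 6*y**2 - 10*y + 4; vanishes at y ∈ {1}. (-2, 1): f_x = 0, f = 0 — SINGULAR.
  x = -1: f_y(-1, y) = 6*y**2 - 14*y + 6; no integer root y with |y| ≤ 4.
  x = 0: f_y(0, y) = 6*y**2 - 18*y + 4; no integer root y with |y| ≤ 4.
  x = 1: f_y(1, y) = 6*y**2 - 22*y - 2; no integer root y with |y| ≤ 4.
  x = 2: f_y(2, y) = 6*y**2 - 26*y - 12; no integer root y with |y| ≤ 4.
  x = 3: f_y(3, y) = 6*y**2 - 30*y - 26; no integer root y with |y| ≤ 4.
  x = 4: f_y(4, y) = 6*y**2 - 34*y - 44; no integer root y with |y| ≤ 4.
Only singular point on the grid: (-2, 1).
Classify: substitute x = -2 + u, y = 1 + v and expand: f = -2*u**3 - 2*u**2*v - 2*u*v**2 + 2*v**3 + v**2.
No constant or linear terms (consistent with a singular point). Quadratic part: v**2. Cubic part: -2*u**3 - 2*u**2*v - 2*u*v**2 + 2*v**3.
The quadratic part v**2 is a perfect square, so there is a single (double) tangent line v = 0, i.e. y = 1. Restricting the cubic part to that line (v = 0) leaves -2*u**3 ≠ 0, so f is not divisible by v and the branch is v² ≈ 2*u**3 to lowest order — this is a cusp.
Classification: cusp.


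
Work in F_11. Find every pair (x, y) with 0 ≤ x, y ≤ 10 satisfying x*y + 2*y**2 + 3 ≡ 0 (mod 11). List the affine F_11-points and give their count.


Affine F_11-points: {(0, 2), (0, 9), (4, 3), (4, 6), (5, 4), (5, 10), (6, 1), (6, 7), (7, 5), (7, 8)}; count = 10.

For each of the 121 pairs (x, y) ∈ F_11², evaluate f(x, y) mod 11. Record the zeros.
  x = 0: [0↦3, 1↦5, 2↦0, 3↦10, 4↦2, 5↦9, 6↦9, 7↦2, 8↦10, 9↦0, 10↦5]  zeros at y ∈ {2, 9}
  x = 1: [0↦3, 1↦6, 2↦2, 3↦2, 4↦6, 5↦3, 6↦4, 7↦9, 8↦7, 9↦9, 10↦4]  zeros at y ∈ ∅
  x = 2: [0↦3, 1↦7, 2↦4, 3↦5, 4↦10, 5↦8, 6↦10, 7↦5, 8↦4, 9↦7, 10↦3]  zeros at y ∈ ∅
  x = 3: [0↦3, 1↦8, 2↦6, 3↦8, 4↦3, 5↦2, 6↦5, 7↦1, 8↦1, 9↦5, 10↦2]  zeros at y ∈ ∅
  x = 4: [0↦3, 1↦9, 2↦8, 3↦0, 4↦7, 5↦7, 6↦0, 7↦8, 8↦9, 9↦3, 10↦1]  zeros at y ∈ {3, 6}
  x = 5: [0↦3, 1↦10, 2↦10, 3↦3, 4↦0, 5↦1, 6↦6, 7↦4, 8↦6, 9↦1, 10↦0]  zeros at y ∈ {4, 10}
  x = 6: [0↦3, 1↦0, 2↦1, 3↦6, 4↦4, 5↦6, 6↦1, 7↦0, 8↦3, 9↦10, 10↦10]  zeros at y ∈ {1, 7}
  x = 7: [0↦3, 1↦1, 2↦3, 3↦9, 4↦8, 5↦0, 6↦7, 7↦7, 8↦0, 9↦8, 10↦9]  zeros at y ∈ {5, 8}
  x = 8: [0↦3, 1↦2, 2↦5, 3↦1, 4↦1, 5↦5, 6↦2, 7↦3, 8↦8, 9↦6, 10↦8]  zeros at y ∈ ∅
  x = 9: [0↦3, 1↦3, 2↦7, 3↦4, 4↦5, 5↦10, 6↦8, 7↦10, 8↦5, 9↦4, 10↦7]  zeros at y ∈ ∅
  x = 10: [0↦3, 1↦4, 2↦9, 3↦7, 4↦9, 5↦4, 6↦3, 7↦6, 8↦2, 9↦2, 10↦6]  zeros at y ∈ ∅
Collecting zeros: affine points = {(0, 2), (0, 9), (4, 3), (4, 6), (5, 4), (5, 10), (6, 1), (6, 7), (7, 5), (7, 8)}.
Total count |C(F_11)_aff| = 10.


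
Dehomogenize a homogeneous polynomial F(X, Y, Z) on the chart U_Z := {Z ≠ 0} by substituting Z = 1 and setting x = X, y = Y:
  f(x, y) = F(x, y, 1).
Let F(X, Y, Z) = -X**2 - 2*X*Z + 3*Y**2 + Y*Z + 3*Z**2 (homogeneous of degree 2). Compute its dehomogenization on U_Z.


f(x, y) = -x**2 - 2*x + 3*y**2 + y + 3

On U_Z we set Z = 1. Each monomial c·X^i·Y^j·Z^k in F becomes c·x^i·y^j·1^k = c·x^i·y^j.
Substituting Z = 1: F(X, Y, 1) = -x**2 - 2*x + 3*y**2 + y + 3.
Note: deg(f) ≤ deg(F) = 2; strict inequality happens when F is divisible by Z (lost terms).


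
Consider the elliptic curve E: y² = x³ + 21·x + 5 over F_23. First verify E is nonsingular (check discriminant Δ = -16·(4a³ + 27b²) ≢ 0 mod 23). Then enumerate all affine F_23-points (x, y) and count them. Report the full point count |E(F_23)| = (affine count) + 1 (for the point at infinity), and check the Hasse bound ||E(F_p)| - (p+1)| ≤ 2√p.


Affine points = {(1, 2), (1, 21), (2, 3), (2, 20), (3, 7), (3, 16), (6, 5), (6, 18), (7, 9), (7, 14), (8, 8), (8, 15), (9, 7), (9, 16), (11, 7), (11, 16), (17, 10), (17, 13), (19, 8), (19, 15), (21, 1), (21, 22), (22, 11), (22, 12)}; affine count = 24; |E(F_23)| = 25.

Discriminant check: Δ ∝ 4a³ + 27b² = 4·21³ + 27·5² = 4·9261 + 27·25 ≡ 22 (mod 23). Nonzero ⇒ E is nonsingular.
For each x ∈ F_23, compute rhs = x³ + 21·x + 5 mod 23, then count y ∈ F_23 with y² ≡ rhs.
  x = 0: rhs = 5, matching y values: none (0 points).
  x = 1: rhs = 4, matching y values: 2, 21 (2 points).
  x = 2: rhs = 9, matching y values: 3, 20 (2 points).
  x = 3: rhs = 3, matching y values: 7, 16 (2 points).
  x = 4: rhs = 15, matching y values: none (0 points).
  x = 5: rhs = 5, matching y values: none (0 points).
  x = 6: rhs = 2, matching y values: 5, 18 (2 points).
  x = 7: rhs = 12, matching y values: 9, 14 (2 points).
  x = 8: rhs = 18, matching y values: 8, 15 (2 points).
  x = 9: rhs = 3, matching y values: 7, 16 (2 points).
  x = 10: rhs = 19, matching y values: none (0 points).
  x = 11: rhs = 3, matching y values: 7, 16 (2 points).
  x = 12: rhs = 7, matching y values: none (0 points).
  x = 13: rhs = 14, matching y values: none (0 points).
  x = 14: rhs = 7, matching y values: none (0 points).
  x = 15: rhs = 15, matching y values: none (0 points).
  x = 16: rhs = 21, matching y values: none (0 points).
  x = 17: rhs = 8, matching y values: 10, 13 (2 points).
  x = 18: rhs = 5, matching y values: none (0 points).
  x = 19: rhs = 18, matching y values: 8, 15 (2 points).
  x = 20: rhs = 7, matching y values: none (0 points).
  x = 21: rhs = 1, matching y values: 1, 22 (2 points).
  x = 22: rhs = 6, matching y values: 11, 12 (2 points).
Total affine count: 24.
Full point count |E(F_23)| = 24 + 1 = 25.
Hasse bound: |25 − (23+1)| = |1| = 1 ≤ 2√23 ≈ 9.5917 ✓.


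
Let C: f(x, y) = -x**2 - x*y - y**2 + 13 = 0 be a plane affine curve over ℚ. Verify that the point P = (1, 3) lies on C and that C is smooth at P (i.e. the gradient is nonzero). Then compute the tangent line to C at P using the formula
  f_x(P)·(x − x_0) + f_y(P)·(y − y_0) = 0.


Tangent line at P: -5*x - 7*y + 26 = 0.

Step 1: f(1, 3) = 0, so P lies on C.
Step 2: partial derivatives
  f_x(x, y) = -2*x - y, f_y(x, y) = -x - 2*y.
  f_x(P) = -5, f_y(P) = -7 (gradient nonzero, so P is smooth).
Step 3: tangent line at P: -5·(x − 1) + -7·(y − 3) = 0.
Expanding: -5*x - 7*y + 26 = 0.


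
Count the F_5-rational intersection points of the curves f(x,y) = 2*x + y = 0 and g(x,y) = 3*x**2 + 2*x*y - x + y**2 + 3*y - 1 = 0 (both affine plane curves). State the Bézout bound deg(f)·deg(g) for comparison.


Common zeros: {(1, 3), (3, 4)}; count = 2; Bézout bound = 2.

deg(f) = 1, deg(g) = 2, so Bézout bound = 2.
Scan x ∈ F_5. For each x, list the y ∈ F_5 with f(x, y) ≡ 0 and those with g(x, y) ≡ 0 (mod 5); the common zeros in that column are the intersection.
  x = 0: f ≡ 0 at y ∈ {0}; g ≡ 0 at y ∈ ∅; common: ∅.
  x = 1: f ≡ 0 at y ∈ {3}; g ≡ 0 at y ∈ {2, 3}; common: {3}.
  x = 2: f ≡ 0 at y ∈ {1}; g ≡ 0 at y ∈ ∅; common: ∅.
  x = 3: f ≡ 0 at y ∈ {4}; g ≡ 0 at y ∈ {2, 4}; common: {4}.
  x = 4: f ≡ 0 at y ∈ {2}; g ≡ 0 at y ∈ {1, 3}; common: ∅.
Collecting: common zeros = {(1, 3), (3, 4)}, so the count is 2.
Comparison with the Bézout bound: 2 ≤ 2 = deg(f)·deg(g), as expected for curves with no common component (the bound is attained).


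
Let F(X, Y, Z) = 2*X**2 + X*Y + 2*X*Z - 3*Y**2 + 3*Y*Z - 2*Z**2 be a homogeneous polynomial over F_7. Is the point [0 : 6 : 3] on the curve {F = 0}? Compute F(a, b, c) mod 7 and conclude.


F(0,6,3) ≡ 5 (mod 7); P is NOT on the curve.

Evaluate F(0, 6, 3) term-by-term (mod 7).
  2*X**2 ↦ 2·0·1·1 = 0
  X*Y ↦ 1·0·6·1 = 0
  2*X*Z ↦ 2·0·1·3 = 0
  -3*Y**2 ↦ -3·1·36·1 = -108
  3*Y*Z ↦ 3·1·6·3 = 54
  -2*Z**2 ↦ -2·1·1·9 = -18
Sum: F(0, 6, 3) = (0) + (0) + (0) + (-108) + (54) + (-18) = -72.
Reducing mod 7: -72 ≡ 5 (mod 7).
Since F(a, b, c) ≡ 5 ≠ 0 (mod 7), P does NOT lie on the curve.


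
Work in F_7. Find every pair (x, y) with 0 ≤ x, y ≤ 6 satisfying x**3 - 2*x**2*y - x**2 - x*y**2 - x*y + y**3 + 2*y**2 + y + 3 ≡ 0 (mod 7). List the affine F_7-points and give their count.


Affine F_7-points: {(0, 1), (0, 2), (2, 0), (2, 3), (2, 4), (3, 0), (3, 3), (3, 5), (4, 5), (6, 2)}; count = 10.

For each of the 49 pairs (x, y) ∈ F_7², evaluate f(x, y) mod 7. Record the zeros.
  x = 0: [0↦3, 1↦0, 2↦0, 3↦2, 4↦5, 5↦1, 6↦3]  zeros at y ∈ {1, 2}
  x = 1: [0↦3, 1↦3, 2↦4, 3↦5, 4↦5, 5↦3, 6↦5]  zeros at y ∈ ∅
  x = 2: [0↦0, 1↦6, 2↦4, 3↦0, 4↦0, 5↦3, 6↦1]  zeros at y ∈ {0, 3, 4}
  x = 3: [0↦0, 1↦1, 2↦6, 3↦0, 4↦3, 5↦0, 6↦4]  zeros at y ∈ {0, 3, 5}
  x = 4: [0↦2, 1↦1, 2↦2, 3↦4, 4↦6, 5↦0, 6↦6]  zeros at y ∈ {5}
  x = 5: [0↦5, 1↦5, 2↦5, 3↦4, 4↦1, 5↦2, 6↦6]  zeros at y ∈ ∅
  x = 6: [0↦1, 1↦5, 2↦0, 3↦6, 4↦1, 5↦5, 6↦3]  zeros at y ∈ {2}
Collecting zeros: affine points = {(0, 1), (0, 2), (2, 0), (2, 3), (2, 4), (3, 0), (3, 3), (3, 5), (4, 5), (6, 2)}.
Total count |C(F_7)_aff| = 10.


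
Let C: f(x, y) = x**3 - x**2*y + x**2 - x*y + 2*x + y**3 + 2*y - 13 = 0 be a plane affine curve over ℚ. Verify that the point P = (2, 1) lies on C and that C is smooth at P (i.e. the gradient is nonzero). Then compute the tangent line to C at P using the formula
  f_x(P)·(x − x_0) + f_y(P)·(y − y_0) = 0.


Tangent line at P: 13*x - y - 25 = 0.

Step 1: f(2, 1) = 0, so P lies on C.
Step 2: partial derivatives
  f_x(x, y) = 3*x**2 - 2*x*y + 2*x - y + 2, f_y(x, y) = -x**2 - x + 3*y**2 + 2.
  f_x(P) = 13, f_y(P) = -1 (gradient nonzero, so P is smooth).
Step 3: tangent line at P: 13·(x − 2) + -1·(y − 1) = 0.
Expanding: 13*x - y - 25 = 0.


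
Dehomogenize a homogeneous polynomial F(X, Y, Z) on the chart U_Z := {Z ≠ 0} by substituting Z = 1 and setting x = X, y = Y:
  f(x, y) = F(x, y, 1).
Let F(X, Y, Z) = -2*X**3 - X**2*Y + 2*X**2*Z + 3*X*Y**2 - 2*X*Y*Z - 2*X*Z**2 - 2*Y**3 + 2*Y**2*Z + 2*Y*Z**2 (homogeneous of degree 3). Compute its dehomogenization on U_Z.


f(x, y) = -2*x**3 - x**2*y + 2*x**2 + 3*x*y**2 - 2*x*y - 2*x - 2*y**3 + 2*y**2 + 2*y

On U_Z we set Z = 1. Each monomial c·X^i·Y^j·Z^k in F becomes c·x^i·y^j·1^k = c·x^i·y^j.
Substituting Z = 1: F(X, Y, 1) = -2*x**3 - x**2*y + 2*x**2 + 3*x*y**2 - 2*x*y - 2*x - 2*y**3 + 2*y**2 + 2*y.
Note: deg(f) ≤ deg(F) = 3; strict inequality happens when F is divisible by Z (lost terms).


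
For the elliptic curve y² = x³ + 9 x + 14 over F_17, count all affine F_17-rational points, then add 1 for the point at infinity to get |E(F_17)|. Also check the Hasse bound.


Affine points = {(3, 0), (9, 5), (9, 12), (10, 4), (10, 13), (11, 4), (11, 13), (13, 4), (13, 13), (16, 2), (16, 15)}; affine count = 11; |E(F_17)| = 12.

Discriminant check: Δ ∝ 4a³ + 27b² = 4·9³ + 27·14² = 4·729 + 27·196 ≡ 14 (mod 17). Nonzero ⇒ E is nonsingular.
For each x ∈ F_17, compute rhs = x³ + 9·x + 14 mod 17, then count y ∈ F_17 with y² ≡ rhs.
  x = 0: rhs = 14, matching y values: none (0 points).
  x = 1: rhs = 7, matching y values: none (0 points).
  x = 2: rhs = 6, matching y values: none (0 points).
  x = 3: rhs = 0, matching y values: 0 (1 points).
  x = 4: rhs = 12, matching y values: none (0 points).
  x = 5: rhs = 14, matching y values: none (0 points).
  x = 6: rhs = 12, matching y values: none (0 points).
  x = 7: rhs = 12, matching y values: none (0 points).
  x = 8: rhs = 3, matching y values: none (0 points).
  x = 9: rhs = 8, matching y values: 5, 12 (2 points).
  x = 10: rhs = 16, matching y values: 4, 13 (2 points).
  x = 11: rhs = 16, matching y values: 4, 13 (2 points).
  x = 12: rhs = 14, matching y values: none (0 points).
  x = 13: rhs = 16, matching y values: 4, 13 (2 points).
  x = 14: rhs = 11, matching y values: none (0 points).
  x = 15: rhs = 5, matching y values: none (0 points).
  x = 16: rhs = 4, matching y values: 2, 15 (2 points).
Total affine count: 11.
Full point count |E(F_17)| = 11 + 1 = 12.
Hasse bound: |12 − (17+1)| = |-6| = 6 ≤ 2√17 ≈ 8.2462 ✓.


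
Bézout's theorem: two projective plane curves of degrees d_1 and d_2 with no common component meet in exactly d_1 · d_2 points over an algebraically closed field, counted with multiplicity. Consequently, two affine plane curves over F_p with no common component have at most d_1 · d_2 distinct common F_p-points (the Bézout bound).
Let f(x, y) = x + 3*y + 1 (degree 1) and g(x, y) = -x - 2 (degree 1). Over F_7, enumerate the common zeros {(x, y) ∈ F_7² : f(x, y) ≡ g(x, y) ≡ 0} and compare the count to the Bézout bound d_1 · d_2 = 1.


Common zeros: {(5, 5)}; count = 1; Bézout bound = 1.

deg(f) = 1, deg(g) = 1, so Bézout bound = 1.
Scan x ∈ F_7. For each x, list the y ∈ F_7 with f(x, y) ≡ 0 and those with g(x, y) ≡ 0 (mod 7); the common zeros in that column are the intersection.
  x = 0: f ≡ 0 at y ∈ {2}; g ≡ 0 at y ∈ ∅; common: ∅.
  x = 1: f ≡ 0 at y ∈ {4}; g ≡ 0 at y ∈ ∅; common: ∅.
  x = 2: f ≡ 0 at y ∈ {6}; g ≡ 0 at y ∈ ∅; common: ∅.
  x = 3: f ≡ 0 at y ∈ {1}; g ≡ 0 at y ∈ ∅; common: ∅.
  x = 4: f ≡ 0 at y ∈ {3}; g ≡ 0 at y ∈ ∅; common: ∅.
  x = 5: f ≡ 0 at y ∈ {5}; g ≡ 0 at y ∈ {0, 1, 2, 3, 4, 5, 6}; common: {5}.
  x = 6: f ≡ 0 at y ∈ {0}; g ≡ 0 at y ∈ ∅; common: ∅.
Collecting: common zeros = {(5, 5)}, so the count is 1.
Comparison with the Bézout bound: 1 ≤ 1 = deg(f)·deg(g), as expected for curves with no common component (the bound is attained).


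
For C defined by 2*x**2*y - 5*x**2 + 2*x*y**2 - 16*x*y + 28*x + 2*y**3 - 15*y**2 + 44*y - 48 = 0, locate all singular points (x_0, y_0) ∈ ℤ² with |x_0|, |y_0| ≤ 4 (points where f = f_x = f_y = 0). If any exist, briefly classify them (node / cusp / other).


Singular points: {(2, 2)}; classification: node.

Compute partial derivatives:
  f_x = 4*x*y - 10*x + 2*y**2 - 16*y + 28.
  f_y = 2*x**2 + 4*x*y - 16*x + 6*y**2 - 30*y + 44.
Scan x_0 ∈ {−4, ..., 4}. For each x_0, f_y(x_0, y) is a polynomial in y; find its integer roots y ∈ {−4, ..., 4}, then test f_x and f at those candidates.
  x = -4: f_y(-4, y) = 6*y**2 - 46*y + 140; no integer root y with |y| ≤ 4.
  x = -3: f_y(-3, y) = 6*y**2 - 42*y + 110; no integer root y with |y| ≤ 4.
  x = -2: f_y(-2, y) = 6*y**2 - 38*y + 84; no integer root y with |y| ≤ 4.
  x = -1: f_y(-1, y) = 6*y**2 - 34*y + 62; no integer root y with |y| ≤ 4.
  x = 0: f_y(0, y) = 6*y**2 - 30*y + 44; no integer root y with |y| ≤ 4.
  x = 1: f_y(1, y) = 6*y**2 - 26*y + 30; no integer root y with |y| ≤ 4.
  x = 2: f_y(2, y) = 6*y**2 - 22*y + 20; vanishes at y ∈ {2}. (2, 2): f_x = 0, f = 0 — SINGULAR.
  x = 3: f_y(3, y) = 6*y**2 - 18*y + 14; no integer root y with |y| ≤ 4.
  x = 4: f_y(4, y) = 6*y**2 - 14*y + 12; no integer root y with |y| ≤ 4.
Only singular point on the grid: (2, 2).
Classify: substitute x = 2 + u, y = 2 + v and expand: f = 2*u**2*v - u**2 + 2*u*v**2 + 2*v**3 + v**2.
No constant or linear terms (consistent with a singular point). Quadratic part: -u**2 + v**2. Cubic part: 2*u**2*v + 2*u*v**2 + 2*v**3.
The quadratic part v**2 - u**2 = (v − u)(v + u) splits into two distinct linear factors, so there are two distinct tangent lines y − 2 = ±(x − 2) — this is a node (ordinary double point).
Classification: node.


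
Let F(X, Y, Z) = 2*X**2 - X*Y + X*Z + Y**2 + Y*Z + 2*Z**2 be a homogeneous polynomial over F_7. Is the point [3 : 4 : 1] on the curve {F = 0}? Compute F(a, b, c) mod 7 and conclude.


F(3,4,1) ≡ 3 (mod 7); P is NOT on the curve.

Evaluate F(3, 4, 1) term-by-term (mod 7).
  2*X**2 ↦ 2·9·1·1 = 18
  -X*Y ↦ -1·3·4·1 = -12
  X*Z ↦ 1·3·1·1 = 3
  Y**2 ↦ 1·1·16·1 = 16
  Y*Z ↦ 1·1·4·1 = 4
  2*Z**2 ↦ 2·1·1·1 = 2
Sum: F(3, 4, 1) = (18) + (-12) + (3) + (16) + (4) + (2) = 31.
Reducing mod 7: 31 ≡ 3 (mod 7).
Since F(a, b, c) ≡ 3 ≠ 0 (mod 7), P does NOT lie on the curve.


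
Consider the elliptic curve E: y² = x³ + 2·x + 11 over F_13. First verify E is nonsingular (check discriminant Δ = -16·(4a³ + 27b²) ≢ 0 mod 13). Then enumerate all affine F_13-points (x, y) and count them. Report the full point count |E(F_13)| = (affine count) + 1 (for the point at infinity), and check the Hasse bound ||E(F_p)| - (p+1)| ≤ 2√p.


Affine points = {(1, 1), (1, 12), (2, 6), (2, 7), (5, 4), (5, 9), (7, 2), (7, 11), (9, 2), (9, 11), (10, 2), (10, 11), (11, 5), (11, 8)}; affine count = 14; |E(F_13)| = 15.

Discriminant check: Δ ∝ 4a³ + 27b² = 4·2³ + 27·11² = 4·8 + 27·121 ≡ 10 (mod 13). Nonzero ⇒ E is nonsingular.
For each x ∈ F_13, compute rhs = x³ + 2·x + 11 mod 13, then count y ∈ F_13 with y² ≡ rhs.
  x = 0: rhs = 11, matching y values: none (0 points).
  x = 1: rhs = 1, matching y values: 1, 12 (2 points).
  x = 2: rhs = 10, matching y values: 6, 7 (2 points).
  x = 3: rhs = 5, matching y values: none (0 points).
  x = 4: rhs = 5, matching y values: none (0 points).
  x = 5: rhs = 3, matching y values: 4, 9 (2 points).
  x = 6: rhs = 5, matching y values: none (0 points).
  x = 7: rhs = 4, matching y values: 2, 11 (2 points).
  x = 8: rhs = 6, matching y values: none (0 points).
  x = 9: rhs = 4, matching y values: 2, 11 (2 points).
  x = 10: rhs = 4, matching y values: 2, 11 (2 points).
  x = 11: rhs = 12, matching y values: 5, 8 (2 points).
  x = 12: rhs = 8, matching y values: none (0 points).
Total affine count: 14.
Full point count |E(F_13)| = 14 + 1 = 15.
Hasse bound: |15 − (13+1)| = |1| = 1 ≤ 2√13 ≈ 7.2111 ✓.


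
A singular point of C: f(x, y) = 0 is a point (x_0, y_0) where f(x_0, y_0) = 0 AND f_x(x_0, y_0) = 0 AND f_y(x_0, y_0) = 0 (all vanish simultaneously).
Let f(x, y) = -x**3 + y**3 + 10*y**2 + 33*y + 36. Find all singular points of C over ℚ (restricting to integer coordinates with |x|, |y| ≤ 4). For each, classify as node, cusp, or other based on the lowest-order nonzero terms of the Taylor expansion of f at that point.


Singular points: {(0, -3)}; classification: cusp.

Compute partial derivatives:
  f_x = -3*x**2.
  f_y = 3*y**2 + 20*y + 33.
Scan x_0 ∈ {−4, ..., 4}. For each x_0, f_y(x_0, y) is a polynomial in y; find its integer roots y ∈ {−4, ..., 4}, then test f_x and f at those candidates.
  x = -4: f_y(-4, y) = 3*y**2 + 20*y + 33; vanishes at y ∈ {-3}. (-4, -3): f_x = -48 ≠ 0.
  x = -3: f_y(-3, y) = 3*y**2 + 20*y + 33; vanishes at y ∈ {-3}. (-3, -3): f_x = -27 ≠ 0.
  x = -2: f_y(-2, y) = 3*y**2 + 20*y + 33; vanishes at y ∈ {-3}. (-2, -3): f_x = -12 ≠ 0.
  x = -1: f_y(-1, y) = 3*y**2 + 20*y + 33; vanishes at y ∈ {-3}. (-1, -3): f_x = -3 ≠ 0.
  x = 0: f_y(0, y) = 3*y**2 + 20*y + 33; vanishes at y ∈ {-3}. (0, -3): f_x = 0, f = 0 — SINGULAR.
  x = 1: f_y(1, y) = 3*y**2 + 20*y + 33; vanishes at y ∈ {-3}. (1, -3): f_x = -3 ≠ 0.
  x = 2: f_y(2, y) = 3*y**2 + 20*y + 33; vanishes at y ∈ {-3}. (2, -3): f_x = -12 ≠ 0.
  x = 3: f_y(3, y) = 3*y**2 + 20*y + 33; vanishes at y ∈ {-3}. (3, -3): f_x = -27 ≠ 0.
  x = 4: f_y(4, y) = 3*y**2 + 20*y + 33; vanishes at y ∈ {-3}. (4, -3): f_x = -48 ≠ 0.
Only singular point on the grid: (0, -3).
Classify: substitute x = 0 + u, y = -3 + v and expand: f = -u**3 + v**3 + v**2.
No constant or linear terms (consistent with a singular point). Quadratic part: v**2. Cubic part: -u**3 + v**3.
The quadratic part v**2 is a perfect square, so there is a single (double) tangent line v = 0, i.e. y = -3. Restricting the cubic part to that line (v = 0) leaves -u**3 ≠ 0, so f is not divisible by v and the branch is v² ≈ u**3 to lowest order — this is a cusp.
Classification: cusp.


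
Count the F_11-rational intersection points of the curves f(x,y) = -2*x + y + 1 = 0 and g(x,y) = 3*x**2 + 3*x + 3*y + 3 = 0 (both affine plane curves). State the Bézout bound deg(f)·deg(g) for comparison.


Common zeros: {(0, 10), (8, 4)}; count = 2; Bézout bound = 2.

deg(f) = 1, deg(g) = 2, so Bézout bound = 2.
Scan x ∈ F_11. For each x, list the y ∈ F_11 with f(x, y) ≡ 0 and those with g(x, y) ≡ 0 (mod 11); the common zeros in that column are the intersection.
  x = 0: f ≡ 0 at y ∈ {10}; g ≡ 0 at y ∈ {10}; common: {10}.
  x = 1: f ≡ 0 at y ∈ {1}; g ≡ 0 at y ∈ {8}; common: ∅.
  x = 2: f ≡ 0 at y ∈ {3}; g ≡ 0 at y ∈ {4}; common: ∅.
  x = 3: f ≡ 0 at y ∈ {5}; g ≡ 0 at y ∈ {9}; common: ∅.
  x = 4: f ≡ 0 at y ∈ {7}; g ≡ 0 at y ∈ {1}; common: ∅.
  x = 5: f ≡ 0 at y ∈ {9}; g ≡ 0 at y ∈ {2}; common: ∅.
  x = 6: f ≡ 0 at y ∈ {0}; g ≡ 0 at y ∈ {1}; common: ∅.
  x = 7: f ≡ 0 at y ∈ {2}; g ≡ 0 at y ∈ {9}; common: ∅.
  x = 8: f ≡ 0 at y ∈ {4}; g ≡ 0 at y ∈ {4}; common: {4}.
  x = 9: f ≡ 0 at y ∈ {6}; g ≡ 0 at y ∈ {8}; common: ∅.
  x = 10: f ≡ 0 at y ∈ {8}; g ≡ 0 at y ∈ {10}; common: ∅.
Collecting: common zeros = {(0, 10), (8, 4)}, so the count is 2.
Comparison with the Bézout bound: 2 ≤ 2 = deg(f)·deg(g), as expected for curves with no common component (the bound is attained).


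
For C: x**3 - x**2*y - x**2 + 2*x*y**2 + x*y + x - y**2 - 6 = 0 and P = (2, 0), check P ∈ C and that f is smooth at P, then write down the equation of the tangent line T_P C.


Tangent line at P: 9*x - 2*y - 18 = 0.

Step 1: f(2, 0) = 0, so P lies on C.
Step 2: partial derivatives
  f_x(x, y) = 3*x**2 - 2*x*y - 2*x + 2*y**2 + y + 1, f_y(x, y) = -x**2 + 4*x*y + x - 2*y.
  f_x(P) = 9, f_y(P) = -2 (gradient nonzero, so P is smooth).
Step 3: tangent line at P: 9·(x − 2) + -2·(y − 0) = 0.
Expanding: 9*x - 2*y - 18 = 0.


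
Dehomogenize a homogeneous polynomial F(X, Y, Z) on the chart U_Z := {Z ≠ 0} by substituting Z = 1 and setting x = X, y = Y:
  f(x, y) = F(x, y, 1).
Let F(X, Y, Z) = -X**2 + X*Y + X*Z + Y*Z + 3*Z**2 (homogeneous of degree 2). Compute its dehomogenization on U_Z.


f(x, y) = -x**2 + x*y + x + y + 3

On U_Z we set Z = 1. Each monomial c·X^i·Y^j·Z^k in F becomes c·x^i·y^j·1^k = c·x^i·y^j.
Substituting Z = 1: F(X, Y, 1) = -x**2 + x*y + x + y + 3.
Note: deg(f) ≤ deg(F) = 2; strict inequality happens when F is divisible by Z (lost terms).


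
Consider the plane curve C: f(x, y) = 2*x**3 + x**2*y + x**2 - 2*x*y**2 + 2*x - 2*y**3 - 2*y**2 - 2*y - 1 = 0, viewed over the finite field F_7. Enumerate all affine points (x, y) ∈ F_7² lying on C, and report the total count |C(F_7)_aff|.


Affine F_7-points: {(0, 1), (4, 3), (5, 2), (5, 4), (6, 1), (6, 5)}; count = 6.

For each of the 49 pairs (x, y) ∈ F_7², evaluate f(x, y) mod 7. Record the zeros.
  x = 0: [0↦6, 1↦0, 2↦6, 3↦5, 4↦6, 5↦4, 6↦1]  zeros at y ∈ {1}
  x = 1: [0↦4, 1↦4, 2↦5, 3↦2, 4↦4, 5↦6, 6↦3]  zeros at y ∈ ∅
  x = 2: [0↦2, 1↦3, 2↦1, 3↦5, 4↦3, 5↦4, 6↦3]  zeros at y ∈ ∅
  x = 3: [0↦5, 1↦2, 2↦6, 3↦5, 4↦1, 5↦3, 6↦6]  zeros at y ∈ ∅
  x = 4: [0↦4, 1↦6, 2↦4, 3↦0, 4↦3, 5↦1, 6↦3]  zeros at y ∈ {3}
  x = 5: [0↦4, 1↦6, 2↦0, 3↦2, 4↦0, 5↦3, 6↦6]  zeros at y ∈ {2, 4}
  x = 6: [0↦3, 1↦0, 2↦6, 3↦2, 4↦4, 5↦0, 6↦6]  zeros at y ∈ {1, 5}
Collecting zeros: affine points = {(0, 1), (4, 3), (5, 2), (5, 4), (6, 1), (6, 5)}.
Total count |C(F_7)_aff| = 6.


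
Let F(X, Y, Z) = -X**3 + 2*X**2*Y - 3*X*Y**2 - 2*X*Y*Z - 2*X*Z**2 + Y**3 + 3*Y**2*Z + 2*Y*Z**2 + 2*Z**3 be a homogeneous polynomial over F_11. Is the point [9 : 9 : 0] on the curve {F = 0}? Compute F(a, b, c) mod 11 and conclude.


F(9,9,0) ≡ 8 (mod 11); P is NOT on the curve.

Evaluate F(9, 9, 0) term-by-term (mod 11).
  -X**3 ↦ -1·729·1·1 = -729
  2*X**2*Y ↦ 2·81·9·1 = 1458
  -3*X*Y**2 ↦ -3·9·81·1 = -2187
  -2*X*Y*Z ↦ -2·9·9·0 = 0
  -2*X*Z**2 ↦ -2·9·1·0 = 0
  Y**3 ↦ 1·1·729·1 = 729
  3*Y**2*Z ↦ 3·1·81·0 = 0
  2*Y*Z**2 ↦ 2·1·9·0 = 0
  2*Z**3 ↦ 2·1·1·0 = 0
Sum: F(9, 9, 0) = (-729) + (1458) + (-2187) + (0) + (0) + (729) + (0) + (0) + (0) = -729.
Reducing mod 11: -729 ≡ 8 (mod 11).
Since F(a, b, c) ≡ 8 ≠ 0 (mod 11), P does NOT lie on the curve.


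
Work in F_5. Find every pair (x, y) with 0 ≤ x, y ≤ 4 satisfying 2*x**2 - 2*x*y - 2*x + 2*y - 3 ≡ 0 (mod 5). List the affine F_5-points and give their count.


Affine F_5-points: {(0, 4), (2, 3), (3, 1), (4, 1)}; count = 4.

For each of the 25 pairs (x, y) ∈ F_5², evaluate f(x, y) mod 5. Record the zeros.
  x = 0: [0↦2, 1↦4, 2↦1, 3↦3, 4↦0]  zeros at y ∈ {4}
  x = 1: [0↦2, 1↦2, 2↦2, 3↦2, 4↦2]  zeros at y ∈ ∅
  x = 2: [0↦1, 1↦4, 2↦2, 3↦0, 4↦3]  zeros at y ∈ {3}
  x = 3: [0↦4, 1↦0, 2↦1, 3↦2, 4↦3]  zeros at y ∈ {1}
  x = 4: [0↦1, 1↦0, 2↦4, 3↦3, 4↦2]  zeros at y ∈ {1}
Collecting zeros: affine points = {(0, 4), (2, 3), (3, 1), (4, 1)}.
Total count |C(F_5)_aff| = 4.


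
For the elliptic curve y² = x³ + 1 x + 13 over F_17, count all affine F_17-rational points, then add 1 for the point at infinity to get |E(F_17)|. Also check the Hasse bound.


Affine points = {(0, 8), (0, 9), (1, 7), (1, 10), (3, 3), (3, 14), (4, 8), (4, 9), (12, 6), (12, 11), (13, 8), (13, 9), (14, 0)}; affine count = 13; |E(F_17)| = 14.

Discriminant check: Δ ∝ 4a³ + 27b² = 4·1³ + 27·13² = 4·1 + 27·169 ≡ 11 (mod 17). Nonzero ⇒ E is nonsingular.
For each x ∈ F_17, compute rhs = x³ + 1·x + 13 mod 17, then count y ∈ F_17 with y² ≡ rhs.
  x = 0: rhs = 13, matching y values: 8, 9 (2 points).
  x = 1: rhs = 15, matching y values: 7, 10 (2 points).
  x = 2: rhs = 6, matching y values: none (0 points).
  x = 3: rhs = 9, matching y values: 3, 14 (2 points).
  x = 4: rhs = 13, matching y values: 8, 9 (2 points).
  x = 5: rhs = 7, matching y values: none (0 points).
  x = 6: rhs = 14, matching y values: none (0 points).
  x = 7: rhs = 6, matching y values: none (0 points).
  x = 8: rhs = 6, matching y values: none (0 points).
  x = 9: rhs = 3, matching y values: none (0 points).
  x = 10: rhs = 3, matching y values: none (0 points).
  x = 11: rhs = 12, matching y values: none (0 points).
  x = 12: rhs = 2, matching y values: 6, 11 (2 points).
  x = 13: rhs = 13, matching y values: 8, 9 (2 points).
  x = 14: rhs = 0, matching y values: 0 (1 points).
  x = 15: rhs = 3, matching y values: none (0 points).
  x = 16: rhs = 11, matching y values: none (0 points).
Total affine count: 13.
Full point count |E(F_17)| = 13 + 1 = 14.
Hasse bound: |14 − (17+1)| = |-4| = 4 ≤ 2√17 ≈ 8.2462 ✓.
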